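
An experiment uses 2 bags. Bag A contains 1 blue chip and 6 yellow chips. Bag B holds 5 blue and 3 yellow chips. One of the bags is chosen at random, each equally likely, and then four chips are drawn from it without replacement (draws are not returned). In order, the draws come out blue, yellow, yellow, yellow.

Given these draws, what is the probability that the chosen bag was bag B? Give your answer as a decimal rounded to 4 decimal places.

The likelihood of the observed sequence under each hypothesis: P(data | bag A) = (1/7)(6/6)(5/5)(4/4) = 1/7; P(data | bag B) = (5/8)(3/7)(2/6)(1/5) = 1/56.
The prior-weighted likelihoods are 1/2 · 1/7 = 1/14, 1/2 · 1/56 = 1/112; with total 9/112.
So P(bag B | data) = (1/112) / (9/112) = 1/9.

0.1111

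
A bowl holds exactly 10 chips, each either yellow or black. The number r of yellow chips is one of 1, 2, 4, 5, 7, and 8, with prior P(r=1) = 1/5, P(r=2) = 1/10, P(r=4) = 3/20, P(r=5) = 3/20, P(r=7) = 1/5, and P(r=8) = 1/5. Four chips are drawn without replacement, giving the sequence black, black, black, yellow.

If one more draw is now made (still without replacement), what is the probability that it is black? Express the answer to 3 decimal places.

0.708

For each hypothesis, P(data | H) works out to: P(data | r = 1) = (9/10)(8/9)(7/8)(1/7) = 0.1; P(data | r = 2) = (8/10)(7/9)(6/8)(2/7) = 0.13333; P(data | r = 4) = (6/10)(5/9)(4/8)(4/7) = 0.095238; P(data | r = 5) = (5/10)(4/9)(3/8)(5/7) = 0.059524; P(data | r = 7) = (3/10)(2/9)(1/8)(7/7) = 0.0083333; P(data | r = 8) = (2/10)(1/9)(0/8) = 0.
Multiplying each by its prior: 1/5 · 0.1 = 0.02, 1/10 · 0.13333 = 0.013333, 3/20 · 0.095238 = 0.014286, 3/20 · 0.059524 = 0.0089286, 1/5 · 0.0083333 = 0.0016667, 1/5 · 0 = 0; with total 0.058214.
Dividing through by the total gives posterior P(r = 1 | data) = 0.34356, P(r = 2 | data) = 0.22904, P(r = 4 | data) = 0.2454, P(r = 5 | data) = 0.15337, P(r = 7 | data) = 0.02863, P(r = 8 | data) = 0.
Averaging over the posterior, P(black next | data) = (1)(0.34356) + (5/6)(0.22904) + (1/2)(0.2454) + (1/3)(0.15337) + (0)(0.02863) = 0.70825.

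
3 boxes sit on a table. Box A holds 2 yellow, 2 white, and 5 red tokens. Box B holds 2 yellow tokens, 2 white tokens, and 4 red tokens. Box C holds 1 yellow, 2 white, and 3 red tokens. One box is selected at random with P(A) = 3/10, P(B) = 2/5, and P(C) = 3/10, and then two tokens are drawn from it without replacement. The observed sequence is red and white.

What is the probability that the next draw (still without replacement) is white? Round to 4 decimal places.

For each hypothesis, P(data | H) works out to: P(data | box A) = (5/9)(2/8) = 0.13889; P(data | box B) = (4/8)(2/7) = 0.14286; P(data | box C) = (3/6)(2/5) = 0.2.
Multiplying each by its prior: 3/10 · 0.13889 = 0.041667, 2/5 · 0.14286 = 0.057143, 3/10 · 0.2 = 0.06; summing to 0.15881.
The posterior is then P(box A | data) = 0.26237, P(box B | data) = 0.35982, P(box C | data) = 0.37781.
So P(white next | data) = Σ P(white next | H) P(H | data) = (1/7)(0.26237) + (1/6)(0.35982) + (1/4)(0.37781) = 0.1919.

0.1919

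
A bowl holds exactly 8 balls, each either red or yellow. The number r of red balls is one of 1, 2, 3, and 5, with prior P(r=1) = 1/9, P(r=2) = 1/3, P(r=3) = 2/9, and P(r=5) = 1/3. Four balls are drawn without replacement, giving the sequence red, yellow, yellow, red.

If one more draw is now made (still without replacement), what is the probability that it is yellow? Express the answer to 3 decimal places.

Compute the likelihood of the observed sequence for each case: P(data | r = 1) = (1/8)(7/7)(6/6)(0/5) = 0; P(data | r = 2) = (2/8)(6/7)(5/6)(1/5) = 1/28; P(data | r = 3) = (3/8)(5/7)(4/6)(2/5) = 1/14; P(data | r = 5) = (5/8)(3/7)(2/6)(4/5) = 1/14.
Weighting by the prior gives 1/9 · 0 = 0, 1/3 · 1/28 = 1/84, 2/9 · 1/14 = 1/63, 1/3 · 1/14 = 1/42; with total 13/252.
Dividing through by the total gives posterior P(r = 1 | data) = 0, P(r = 2 | data) = 3/13, P(r = 3 | data) = 4/13, P(r = 5 | data) = 6/13.
So P(yellow next | data) = Σ P(yellow next | H) P(H | data) = (1)(3/13) + (3/4)(4/13) + (1/4)(6/13) = 15/26.

0.577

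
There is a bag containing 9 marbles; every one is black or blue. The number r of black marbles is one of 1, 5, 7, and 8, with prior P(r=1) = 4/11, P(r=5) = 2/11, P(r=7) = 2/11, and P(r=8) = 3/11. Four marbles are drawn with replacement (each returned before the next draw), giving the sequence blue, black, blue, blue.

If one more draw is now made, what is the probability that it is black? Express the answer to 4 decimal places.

0.2449

Under each hypothesis, the probability of the observed sequence is: P(data | r = 1) = (8/9)(1/9)(8/9)(8/9) = 0.078037; P(data | r = 5) = (4/9)(5/9)(4/9)(4/9) = 0.048773; P(data | r = 7) = (2/9)(7/9)(2/9)(2/9) = 0.0085353; P(data | r = 8) = (1/9)(8/9)(1/9)(1/9) = 0.0012193.
Multiplying each by its prior: 4/11 · 0.078037 = 0.028377, 2/11 · 0.048773 = 0.0088678, 2/11 · 0.0085353 = 0.0015519, 3/11 · 0.0012193 = 0.00033254; summing to 0.039129.
Dividing through by the total gives posterior P(r = 1 | data) = 0.72521, P(r = 5 | data) = 0.22663, P(r = 7 | data) = 0.03966, P(r = 8 | data) = 0.0084986.
Averaging over the posterior, P(black next | data) = (1/9)(0.72521) + (5/9)(0.22663) + (7/9)(0.03966) + (8/9)(0.0084986) = 0.24489.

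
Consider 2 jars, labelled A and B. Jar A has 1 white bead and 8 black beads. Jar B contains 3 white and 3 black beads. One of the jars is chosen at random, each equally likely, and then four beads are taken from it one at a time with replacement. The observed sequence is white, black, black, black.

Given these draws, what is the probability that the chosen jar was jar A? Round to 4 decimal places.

For each hypothesis, P(data | H) works out to: P(data | jar A) = (1/9)(8/9)(8/9)(8/9) = 0.078037; P(data | jar B) = (3/6)(3/6)(3/6)(3/6) = 0.0625.
Multiplying each by its prior: 1/2 · 0.078037 = 0.039018, 1/2 · 0.0625 = 0.03125; summing to 0.070268.
By Bayes' rule, P(jar A | data) = (0.039018) / (0.070268) = 0.55528.

0.5553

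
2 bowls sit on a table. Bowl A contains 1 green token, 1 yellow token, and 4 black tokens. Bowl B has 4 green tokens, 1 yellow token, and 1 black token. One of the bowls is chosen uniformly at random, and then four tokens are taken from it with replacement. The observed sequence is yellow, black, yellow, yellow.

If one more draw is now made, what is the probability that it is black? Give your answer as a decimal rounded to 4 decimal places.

0.5667

Compute the likelihood of the observed sequence for each case: P(data | bowl A) = (1/6)(4/6)(1/6)(1/6) = 0.0030864; P(data | bowl B) = (1/6)(1/6)(1/6)(1/6) = 0.0007716.
Weighting by the prior gives 1/2 · 0.0030864 = 0.0015432, 1/2 · 0.0007716 = 0.0003858; summing to 0.001929.
The posterior is then P(bowl A | data) = 0.8, P(bowl B | data) = 0.2.
The predictive probability is P(black next | data) = (2/3)(0.8) + (1/6)(0.2) = 0.56667.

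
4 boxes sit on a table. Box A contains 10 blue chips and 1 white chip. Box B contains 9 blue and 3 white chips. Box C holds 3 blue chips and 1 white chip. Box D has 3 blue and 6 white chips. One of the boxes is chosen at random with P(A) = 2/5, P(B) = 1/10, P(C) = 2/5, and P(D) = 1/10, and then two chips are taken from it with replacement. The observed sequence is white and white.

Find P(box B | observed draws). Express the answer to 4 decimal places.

The likelihood of the observed sequence under each hypothesis: P(data | box A) = (1/11)(1/11) = 0.0082645; P(data | box B) = (3/12)(3/12) = 0.0625; P(data | box C) = (1/4)(1/4) = 0.0625; P(data | box D) = (6/9)(6/9) = 0.44444.
Weighting by the prior gives 2/5 · 0.0082645 = 0.0033058, 1/10 · 0.0625 = 0.00625, 2/5 · 0.0625 = 0.025, 1/10 · 0.44444 = 0.044444; summing to 0.079.
By Bayes' rule, P(box B | data) = (0.00625) / (0.079) = 0.079114.

0.0791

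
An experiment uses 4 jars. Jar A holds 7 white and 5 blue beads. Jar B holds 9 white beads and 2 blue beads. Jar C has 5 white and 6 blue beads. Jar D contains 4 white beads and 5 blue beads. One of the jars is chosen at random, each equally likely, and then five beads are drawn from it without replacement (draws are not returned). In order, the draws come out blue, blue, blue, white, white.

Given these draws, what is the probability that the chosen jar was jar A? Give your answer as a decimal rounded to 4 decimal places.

Under each hypothesis, the probability of the observed sequence is: P(data | jar A) = (5/12)(4/11)(3/10)(7/9)(6/8) = 0.026515; P(data | jar B) = (2/11)(1/10)(0/9) = 0; P(data | jar C) = (6/11)(5/10)(4/9)(5/8)(4/7) = 0.04329; P(data | jar D) = (5/9)(4/8)(3/7)(4/6)(3/5) = 0.047619.
Multiplying each by its prior: 1/4 · 0.026515 = 0.0066288, 1/4 · 0 = 0, 1/4 · 0.04329 = 0.010823, 1/4 · 0.047619 = 0.011905; with total 0.029356.
By Bayes' rule, P(jar A | data) = (0.0066288) / (0.029356) = 0.22581.

0.2258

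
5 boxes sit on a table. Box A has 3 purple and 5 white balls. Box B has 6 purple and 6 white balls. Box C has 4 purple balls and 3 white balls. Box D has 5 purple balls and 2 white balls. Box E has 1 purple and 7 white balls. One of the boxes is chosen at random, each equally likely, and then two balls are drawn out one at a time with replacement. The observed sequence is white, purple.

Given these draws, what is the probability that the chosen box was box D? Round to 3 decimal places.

0.196

Under each hypothesis, the probability of the observed sequence is: P(data | box A) = (5/8)(3/8) = 0.23438; P(data | box B) = (6/12)(6/12) = 0.25; P(data | box C) = (3/7)(4/7) = 0.2449; P(data | box D) = (2/7)(5/7) = 0.20408; P(data | box E) = (7/8)(1/8) = 0.10938.
Weighting by the prior gives 1/5 · 0.23438 = 0.046875, 1/5 · 0.25 = 0.05, 1/5 · 0.2449 = 0.04898, 1/5 · 0.20408 = 0.040816, 1/5 · 0.10938 = 0.021875; summing to 0.20855.
Therefore the posterior P(box D | data) = (0.040816) / (0.20855) = 0.19572.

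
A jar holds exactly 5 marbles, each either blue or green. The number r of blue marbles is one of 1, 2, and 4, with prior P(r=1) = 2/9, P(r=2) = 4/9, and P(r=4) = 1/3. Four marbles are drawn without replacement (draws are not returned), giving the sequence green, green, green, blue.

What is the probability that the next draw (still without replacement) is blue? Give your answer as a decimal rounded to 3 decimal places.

0.500

Under each hypothesis, the probability of the observed sequence is: P(data | r = 1) = (4/5)(3/4)(2/3)(1/2) = 1/5; P(data | r = 2) = (3/5)(2/4)(1/3)(2/2) = 1/10; P(data | r = 4) = (1/5)(0/4) = 0.
The prior-weighted likelihoods are 2/9 · 1/5 = 2/45, 4/9 · 1/10 = 2/45, 1/3 · 0 = 0; these sum to 4/45.
Normalising, the posterior is P(r = 1 | data) = 1/2, P(r = 2 | data) = 1/2, P(r = 4 | data) = 0.
So P(blue next | data) = Σ P(blue next | H) P(H | data) = (0)(1/2) + (1)(1/2) = 1/2.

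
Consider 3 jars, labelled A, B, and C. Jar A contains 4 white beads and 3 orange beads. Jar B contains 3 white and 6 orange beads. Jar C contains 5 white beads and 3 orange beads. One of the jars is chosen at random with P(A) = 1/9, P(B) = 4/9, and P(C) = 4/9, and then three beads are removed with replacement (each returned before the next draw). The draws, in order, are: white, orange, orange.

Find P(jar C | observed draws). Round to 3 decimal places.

0.335

The likelihood of the observed sequence under each hypothesis: P(data | jar A) = (4/7)(3/7)(3/7) = 0.10496; P(data | jar B) = (3/9)(6/9)(6/9) = 0.14815; P(data | jar C) = (5/8)(3/8)(3/8) = 0.087891.
Weighting by the prior gives 1/9 · 0.10496 = 0.011662, 4/9 · 0.14815 = 0.065844, 4/9 · 0.087891 = 0.039062; these sum to 0.11657.
So P(jar C | data) = (0.039062) / (0.11657) = 0.33511.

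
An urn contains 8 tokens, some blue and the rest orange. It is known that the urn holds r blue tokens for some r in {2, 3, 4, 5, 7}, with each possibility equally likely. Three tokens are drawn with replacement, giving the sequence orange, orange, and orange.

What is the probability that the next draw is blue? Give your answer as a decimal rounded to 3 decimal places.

The likelihood of the observed sequence under each hypothesis: P(data | r = 2) = (6/8)(6/8)(6/8) = 0.42188; P(data | r = 3) = (5/8)(5/8)(5/8) = 0.24414; P(data | r = 4) = (4/8)(4/8)(4/8) = 0.125; P(data | r = 5) = (3/8)(3/8)(3/8) = 0.052734; P(data | r = 7) = (1/8)(1/8)(1/8) = 0.0019531.
The prior-weighted likelihoods are 1/5 · 0.42188 = 0.084375, 1/5 · 0.24414 = 0.048828, 1/5 · 0.125 = 0.025, 1/5 · 0.052734 = 0.010547, 1/5 · 0.0019531 = 0.00039063; with total 0.16914.
Dividing through by the total gives posterior P(r = 2 | data) = 0.49885, P(r = 3 | data) = 0.28868, P(r = 4 | data) = 0.14781, P(r = 5 | data) = 0.062356, P(r = 7 | data) = 0.0023095.
So P(blue next | data) = Σ P(blue next | H) P(H | data) = (1/4)(0.49885) + (3/8)(0.28868) + (1/2)(0.14781) + (5/8)(0.062356) + (7/8)(0.0023095) = 0.34786.

0.348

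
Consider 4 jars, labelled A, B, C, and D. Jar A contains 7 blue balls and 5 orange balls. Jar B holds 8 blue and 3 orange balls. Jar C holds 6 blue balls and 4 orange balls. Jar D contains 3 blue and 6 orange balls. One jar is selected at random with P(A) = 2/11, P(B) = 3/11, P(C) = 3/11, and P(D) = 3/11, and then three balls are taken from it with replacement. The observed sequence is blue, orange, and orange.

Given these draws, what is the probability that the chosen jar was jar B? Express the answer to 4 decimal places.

Under each hypothesis, the probability of the observed sequence is: P(data | jar A) = (7/12)(5/12)(5/12) = 0.10127; P(data | jar B) = (8/11)(3/11)(3/11) = 0.054095; P(data | jar C) = (6/10)(4/10)(4/10) = 0.096; P(data | jar D) = (3/9)(6/9)(6/9) = 0.14815.
The prior-weighted likelihoods are 2/11 · 0.10127 = 0.018413, 3/11 · 0.054095 = 0.014753, 3/11 · 0.096 = 0.026182, 3/11 · 0.14815 = 0.040404; these sum to 0.099752.
Hence P(jar B | data) = (0.014753) / (0.099752) = 0.1479.

0.1479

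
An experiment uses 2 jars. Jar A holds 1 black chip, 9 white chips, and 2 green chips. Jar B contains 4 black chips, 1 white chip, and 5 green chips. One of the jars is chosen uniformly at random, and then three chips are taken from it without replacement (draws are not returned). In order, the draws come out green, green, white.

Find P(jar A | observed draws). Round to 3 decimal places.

Under each hypothesis, the probability of the observed sequence is: P(data | jar A) = (2/12)(1/11)(9/10) = 0.013636; P(data | jar B) = (5/10)(4/9)(1/8) = 0.027778.
Multiplying each by its prior: 1/2 · 0.013636 = 0.0068182, 1/2 · 0.027778 = 0.013889; these sum to 0.020707.
By Bayes' rule, P(jar A | data) = (0.0068182) / (0.020707) = 0.32927.

0.329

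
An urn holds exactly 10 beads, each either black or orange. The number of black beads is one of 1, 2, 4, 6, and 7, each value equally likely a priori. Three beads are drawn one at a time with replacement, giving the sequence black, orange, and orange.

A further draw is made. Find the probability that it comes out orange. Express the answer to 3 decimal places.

0.623

The likelihood of the observed sequence under each hypothesis: P(data | r = 1) = (1/10)(9/10)(9/10) = 0.081; P(data | r = 2) = (2/10)(8/10)(8/10) = 0.128; P(data | r = 4) = (4/10)(6/10)(6/10) = 0.144; P(data | r = 6) = (6/10)(4/10)(4/10) = 0.096; P(data | r = 7) = (7/10)(3/10)(3/10) = 0.063.
Multiplying each by its prior: 1/5 · 0.081 = 0.0162, 1/5 · 0.128 = 0.0256, 1/5 · 0.144 = 0.0288, 1/5 · 0.096 = 0.0192, 1/5 · 0.063 = 0.0126; summing to 0.1024.
Normalising, the posterior is P(r = 1 | data) = 0.1582, P(r = 2 | data) = 0.25, P(r = 4 | data) = 0.28125, P(r = 6 | data) = 0.1875, P(r = 7 | data) = 0.12305.
Averaging over the posterior, P(orange next | data) = (9/10)(0.1582) + (4/5)(0.25) + (3/5)(0.28125) + (2/5)(0.1875) + (3/10)(0.12305) = 0.62305.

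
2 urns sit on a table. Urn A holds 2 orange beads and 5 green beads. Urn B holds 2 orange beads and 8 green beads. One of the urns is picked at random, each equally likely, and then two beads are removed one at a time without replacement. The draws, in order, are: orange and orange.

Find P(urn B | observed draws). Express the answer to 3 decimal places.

Under each hypothesis, the probability of the observed sequence is: P(data | urn A) = (2/7)(1/6) = 1/21; P(data | urn B) = (2/10)(1/9) = 1/45.
The prior-weighted likelihoods are 1/2 · 1/21 = 1/42, 1/2 · 1/45 = 1/90; these sum to 11/315.
So P(urn B | data) = (1/90) / (11/315) = 7/22.

0.318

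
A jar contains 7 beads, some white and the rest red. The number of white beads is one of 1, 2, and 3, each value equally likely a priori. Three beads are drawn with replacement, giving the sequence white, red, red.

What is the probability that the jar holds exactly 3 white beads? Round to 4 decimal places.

0.3582

For each hypothesis, P(data | H) works out to: P(data | r = 1) = (1/7)(6/7)(6/7) = 0.10496; P(data | r = 2) = (2/7)(5/7)(5/7) = 0.14577; P(data | r = 3) = (3/7)(4/7)(4/7) = 0.13994.
Multiplying each by its prior: 1/3 · 0.10496 = 0.034985, 1/3 · 0.14577 = 0.048591, 1/3 · 0.13994 = 0.046647; these sum to 0.13022.
Therefore the posterior P(r = 3 | data) = (0.046647) / (0.13022) = 0.35821.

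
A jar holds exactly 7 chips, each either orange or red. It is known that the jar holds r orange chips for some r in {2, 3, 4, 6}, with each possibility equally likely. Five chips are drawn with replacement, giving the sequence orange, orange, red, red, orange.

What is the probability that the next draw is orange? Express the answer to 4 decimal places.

0.5313

Under each hypothesis, the probability of the observed sequence is: P(data | r = 2) = (2/7)(2/7)(5/7)(5/7)(2/7) = 0.0119; P(data | r = 3) = (3/7)(3/7)(4/7)(4/7)(3/7) = 0.025704; P(data | r = 4) = (4/7)(4/7)(3/7)(3/7)(4/7) = 0.034271; P(data | r = 6) = (6/7)(6/7)(1/7)(1/7)(6/7) = 0.012852.
Weighting by the prior gives 1/4 · 0.0119 = 0.002975, 1/4 · 0.025704 = 0.0064259, 1/4 · 0.034271 = 0.0085679, 1/4 · 0.012852 = 0.0032129; summing to 0.021182.
Dividing through by the total gives posterior P(r = 2 | data) = 0.14045, P(r = 3 | data) = 0.30337, P(r = 4 | data) = 0.40449, P(r = 6 | data) = 0.15169.
So P(orange next | data) = Σ P(orange next | H) P(H | data) = (2/7)(0.14045) + (3/7)(0.30337) + (4/7)(0.40449) + (6/7)(0.15169) = 0.5313.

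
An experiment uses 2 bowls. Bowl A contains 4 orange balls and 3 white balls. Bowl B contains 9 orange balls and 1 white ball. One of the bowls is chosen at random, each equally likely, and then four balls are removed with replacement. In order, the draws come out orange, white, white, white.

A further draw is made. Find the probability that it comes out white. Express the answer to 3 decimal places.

0.422

For each hypothesis, P(data | H) works out to: P(data | bowl A) = (4/7)(3/7)(3/7)(3/7) = 0.044981; P(data | bowl B) = (9/10)(1/10)(1/10)(1/10) = 0.0009.
The prior-weighted likelihoods are 1/2 · 0.044981 = 0.022491, 1/2 · 0.0009 = 0.00045; summing to 0.022941.
The posterior is then P(bowl A | data) = 0.98038, P(bowl B | data) = 0.019616.
The predictive probability is P(white next | data) = (3/7)(0.98038) + (1/10)(0.019616) = 0.42213.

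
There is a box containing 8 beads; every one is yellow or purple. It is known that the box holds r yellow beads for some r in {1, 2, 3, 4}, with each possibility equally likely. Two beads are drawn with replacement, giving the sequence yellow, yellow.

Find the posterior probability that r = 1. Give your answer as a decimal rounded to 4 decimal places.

0.0333

For each hypothesis, P(data | H) works out to: P(data | r = 1) = (1/8)(1/8) = 1/64; P(data | r = 2) = (2/8)(2/8) = 1/16; P(data | r = 3) = (3/8)(3/8) = 9/64; P(data | r = 4) = (4/8)(4/8) = 1/4.
The prior-weighted likelihoods are 1/4 · 1/64 = 1/256, 1/4 · 1/16 = 1/64, 1/4 · 9/64 = 9/256, 1/4 · 1/4 = 1/16; with total 15/128.
By Bayes' rule, P(r = 1 | data) = (1/256) / (15/128) = 1/30.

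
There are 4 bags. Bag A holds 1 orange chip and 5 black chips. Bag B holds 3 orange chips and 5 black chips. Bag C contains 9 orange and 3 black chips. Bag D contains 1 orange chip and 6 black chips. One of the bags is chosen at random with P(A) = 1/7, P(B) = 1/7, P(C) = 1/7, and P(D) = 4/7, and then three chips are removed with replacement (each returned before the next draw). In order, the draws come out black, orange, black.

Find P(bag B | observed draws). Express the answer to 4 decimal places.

For each hypothesis, P(data | H) works out to: P(data | bag A) = (5/6)(1/6)(5/6) = 0.11574; P(data | bag B) = (5/8)(3/8)(5/8) = 0.14648; P(data | bag C) = (3/12)(9/12)(3/12) = 0.046875; P(data | bag D) = (6/7)(1/7)(6/7) = 0.10496.
Multiplying each by its prior: 1/7 · 0.11574 = 0.016534, 1/7 · 0.14648 = 0.020926, 1/7 · 0.046875 = 0.0066964, 4/7 · 0.10496 = 0.059975; with total 0.10413.
So P(bag B | data) = (0.020926) / (0.10413) = 0.20096.

0.2010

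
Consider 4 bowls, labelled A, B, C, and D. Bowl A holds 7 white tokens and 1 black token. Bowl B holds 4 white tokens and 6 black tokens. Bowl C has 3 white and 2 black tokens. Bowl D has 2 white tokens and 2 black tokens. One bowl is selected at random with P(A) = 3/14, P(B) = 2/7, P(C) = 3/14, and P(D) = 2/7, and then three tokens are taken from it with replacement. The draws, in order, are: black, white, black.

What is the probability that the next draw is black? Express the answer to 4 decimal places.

Compute the likelihood of the observed sequence for each case: P(data | bowl A) = (1/8)(7/8)(1/8) = 0.013672; P(data | bowl B) = (6/10)(4/10)(6/10) = 0.144; P(data | bowl C) = (2/5)(3/5)(2/5) = 0.096; P(data | bowl D) = (2/4)(2/4)(2/4) = 0.125.
Weighting by the prior gives 3/14 · 0.013672 = 0.0029297, 2/7 · 0.144 = 0.041143, 3/14 · 0.096 = 0.020571, 2/7 · 0.125 = 0.035714; with total 0.10036.
Normalising, the posterior is P(bowl A | data) = 0.029192, P(bowl B | data) = 0.40996, P(bowl C | data) = 0.20498, P(bowl D | data) = 0.35587.
Averaging over the posterior, P(black next | data) = (1/8)(0.029192) + (3/5)(0.40996) + (2/5)(0.20498) + (1/2)(0.35587) = 0.50955.

0.5096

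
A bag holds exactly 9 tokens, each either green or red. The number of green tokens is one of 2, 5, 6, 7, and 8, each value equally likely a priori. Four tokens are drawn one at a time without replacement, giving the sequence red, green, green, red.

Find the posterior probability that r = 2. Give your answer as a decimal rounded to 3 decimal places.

For each hypothesis, P(data | H) works out to: P(data | r = 2) = (7/9)(2/8)(1/7)(6/6) = 1/36; P(data | r = 5) = (4/9)(5/8)(4/7)(3/6) = 5/63; P(data | r = 6) = (3/9)(6/8)(5/7)(2/6) = 5/84; P(data | r = 7) = (2/9)(7/8)(6/7)(1/6) = 1/36; P(data | r = 8) = (1/9)(8/8)(7/7)(0/6) = 0.
Multiplying each by its prior: 1/5 · 1/36 = 1/180, 1/5 · 5/63 = 1/63, 1/5 · 5/84 = 1/84, 1/5 · 1/36 = 1/180, 1/5 · 0 = 0; these sum to 7/180.
Hence P(r = 2 | data) = (1/180) / (7/180) = 1/7.

0.143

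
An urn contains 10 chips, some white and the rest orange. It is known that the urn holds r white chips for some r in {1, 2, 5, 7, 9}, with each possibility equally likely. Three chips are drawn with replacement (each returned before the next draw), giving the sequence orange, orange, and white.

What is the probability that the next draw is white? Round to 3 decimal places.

0.366

The likelihood of the observed sequence under each hypothesis: P(data | r = 1) = (9/10)(9/10)(1/10) = 0.081; P(data | r = 2) = (8/10)(8/10)(2/10) = 0.128; P(data | r = 5) = (5/10)(5/10)(5/10) = 0.125; P(data | r = 7) = (3/10)(3/10)(7/10) = 0.063; P(data | r = 9) = (1/10)(1/10)(9/10) = 0.009.
Weighting by the prior gives 1/5 · 0.081 = 0.0162, 1/5 · 0.128 = 0.0256, 1/5 · 0.125 = 0.025, 1/5 · 0.063 = 0.0126, 1/5 · 0.009 = 0.0018; these sum to 0.0812.
Dividing through by the total gives posterior P(r = 1 | data) = 0.19951, P(r = 2 | data) = 0.31527, P(r = 5 | data) = 0.30788, P(r = 7 | data) = 0.15517, P(r = 9 | data) = 0.022167.
So P(white next | data) = Σ P(white next | H) P(H | data) = (1/10)(0.19951) + (1/5)(0.31527) + (1/2)(0.30788) + (7/10)(0.15517) + (9/10)(0.022167) = 0.36552.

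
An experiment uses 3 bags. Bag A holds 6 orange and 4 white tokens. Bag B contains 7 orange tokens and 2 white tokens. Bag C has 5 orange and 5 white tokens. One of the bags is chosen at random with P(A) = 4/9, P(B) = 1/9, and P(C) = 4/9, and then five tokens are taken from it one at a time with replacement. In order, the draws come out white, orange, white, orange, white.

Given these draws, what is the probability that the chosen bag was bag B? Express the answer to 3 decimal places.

0.030

The likelihood of the observed sequence under each hypothesis: P(data | bag A) = (4/10)(6/10)(4/10)(6/10)(4/10) = 0.02304; P(data | bag B) = (2/9)(7/9)(2/9)(7/9)(2/9) = 0.0066386; P(data | bag C) = (5/10)(5/10)(5/10)(5/10)(5/10) = 0.03125.
Weighting by the prior gives 4/9 · 0.02304 = 0.01024, 1/9 · 0.0066386 = 0.00073762, 4/9 · 0.03125 = 0.013889; summing to 0.024867.
Hence P(bag B | data) = (0.00073762) / (0.024867) = 0.029663.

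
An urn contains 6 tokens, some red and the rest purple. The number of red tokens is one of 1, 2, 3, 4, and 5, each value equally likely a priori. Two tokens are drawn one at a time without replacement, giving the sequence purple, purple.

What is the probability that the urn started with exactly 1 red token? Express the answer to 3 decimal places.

0.500

The likelihood of the observed sequence under each hypothesis: P(data | r = 1) = (5/6)(4/5) = 2/3; P(data | r = 2) = (4/6)(3/5) = 2/5; P(data | r = 3) = (3/6)(2/5) = 1/5; P(data | r = 4) = (2/6)(1/5) = 1/15; P(data | r = 5) = (1/6)(0/5) = 0.
The prior-weighted likelihoods are 1/5 · 2/3 = 2/15, 1/5 · 2/5 = 2/25, 1/5 · 1/5 = 1/25, 1/5 · 1/15 = 1/75, 1/5 · 0 = 0; with total 4/15.
Therefore the posterior P(r = 1 | data) = (2/15) / (4/15) = 1/2.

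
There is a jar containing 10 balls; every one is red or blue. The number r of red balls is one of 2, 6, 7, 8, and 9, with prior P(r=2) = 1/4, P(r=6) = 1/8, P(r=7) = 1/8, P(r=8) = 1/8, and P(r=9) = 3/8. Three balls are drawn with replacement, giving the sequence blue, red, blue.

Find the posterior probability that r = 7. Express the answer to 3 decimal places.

0.133

The likelihood of the observed sequence under each hypothesis: P(data | r = 2) = (8/10)(2/10)(8/10) = 0.128; P(data | r = 6) = (4/10)(6/10)(4/10) = 0.096; P(data | r = 7) = (3/10)(7/10)(3/10) = 0.063; P(data | r = 8) = (2/10)(8/10)(2/10) = 0.032; P(data | r = 9) = (1/10)(9/10)(1/10) = 0.009.
The prior-weighted likelihoods are 1/4 · 0.128 = 0.032, 1/8 · 0.096 = 0.012, 1/8 · 0.063 = 0.007875, 1/8 · 0.032 = 0.004, 3/8 · 0.009 = 0.003375; with total 0.05925.
By Bayes' rule, P(r = 7 | data) = (0.007875) / (0.05925) = 0.13291.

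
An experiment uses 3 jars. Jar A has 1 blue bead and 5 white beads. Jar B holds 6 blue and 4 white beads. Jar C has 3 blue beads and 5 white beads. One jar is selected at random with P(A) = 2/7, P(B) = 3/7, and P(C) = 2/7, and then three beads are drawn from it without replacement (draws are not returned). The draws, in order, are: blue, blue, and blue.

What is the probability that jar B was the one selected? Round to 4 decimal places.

0.9333

For each hypothesis, P(data | H) works out to: P(data | jar A) = (1/6)(0/5) = 0; P(data | jar B) = (6/10)(5/9)(4/8) = 1/6; P(data | jar C) = (3/8)(2/7)(1/6) = 1/56.
The prior-weighted likelihoods are 2/7 · 0 = 0, 3/7 · 1/6 = 1/14, 2/7 · 1/56 = 1/196; these sum to 15/196.
Therefore the posterior P(jar B | data) = (1/14) / (15/196) = 14/15.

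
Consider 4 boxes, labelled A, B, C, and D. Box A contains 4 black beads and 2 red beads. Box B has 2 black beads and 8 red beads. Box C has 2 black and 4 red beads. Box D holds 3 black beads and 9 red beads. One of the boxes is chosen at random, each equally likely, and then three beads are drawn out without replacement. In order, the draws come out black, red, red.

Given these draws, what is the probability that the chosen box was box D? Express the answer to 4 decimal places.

0.2793

The likelihood of the observed sequence under each hypothesis: P(data | box A) = (4/6)(2/5)(1/4) = 1/15; P(data | box B) = (2/10)(8/9)(7/8) = 7/45; P(data | box C) = (2/6)(4/5)(3/4) = 1/5; P(data | box D) = (3/12)(9/11)(8/10) = 9/55.
The prior-weighted likelihoods are 1/4 · 1/15 = 1/60, 1/4 · 7/45 = 7/180, 1/4 · 1/5 = 1/20, 1/4 · 9/55 = 9/220; these sum to 29/198.
Therefore the posterior P(box D | data) = (9/220) / (29/198) = 81/290.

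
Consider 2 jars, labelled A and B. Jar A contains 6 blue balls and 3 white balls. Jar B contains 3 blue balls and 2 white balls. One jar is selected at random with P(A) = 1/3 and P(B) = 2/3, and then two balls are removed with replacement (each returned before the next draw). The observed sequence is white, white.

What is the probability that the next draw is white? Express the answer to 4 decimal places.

The likelihood of the observed sequence under each hypothesis: P(data | jar A) = (3/9)(3/9) = 1/9; P(data | jar B) = (2/5)(2/5) = 4/25.
The prior-weighted likelihoods are 1/3 · 1/9 = 1/27, 2/3 · 4/25 = 8/75; summing to 97/675.
Normalising, the posterior is P(jar A | data) = 0.25773, P(jar B | data) = 0.74227.
The predictive probability is P(white next | data) = (1/3)(0.25773) + (2/5)(0.74227) = 0.38282.

0.3828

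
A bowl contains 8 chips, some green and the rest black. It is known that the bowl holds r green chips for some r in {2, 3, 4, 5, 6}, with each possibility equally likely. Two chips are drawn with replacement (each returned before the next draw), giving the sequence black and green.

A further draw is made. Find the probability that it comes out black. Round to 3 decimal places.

0.500

Compute the likelihood of the observed sequence for each case: P(data | r = 2) = (6/8)(2/8) = 3/16; P(data | r = 3) = (5/8)(3/8) = 15/64; P(data | r = 4) = (4/8)(4/8) = 1/4; P(data | r = 5) = (3/8)(5/8) = 15/64; P(data | r = 6) = (2/8)(6/8) = 3/16.
The prior-weighted likelihoods are 1/5 · 3/16 = 3/80, 1/5 · 15/64 = 3/64, 1/5 · 1/4 = 1/20, 1/5 · 15/64 = 3/64, 1/5 · 3/16 = 3/80; with total 7/32.
The posterior is then P(r = 2 | data) = 6/35, P(r = 3 | data) = 3/14, P(r = 4 | data) = 8/35, P(r = 5 | data) = 3/14, P(r = 6 | data) = 6/35.
Averaging over the posterior, P(black next | data) = (3/4)(6/35) + (5/8)(3/14) + (1/2)(8/35) + (3/8)(3/14) + (1/4)(6/35) = 1/2.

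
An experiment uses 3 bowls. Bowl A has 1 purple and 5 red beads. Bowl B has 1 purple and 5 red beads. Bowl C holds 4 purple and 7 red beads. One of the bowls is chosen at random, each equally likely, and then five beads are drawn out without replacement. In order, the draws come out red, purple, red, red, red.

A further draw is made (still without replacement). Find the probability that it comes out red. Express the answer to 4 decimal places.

Compute the likelihood of the observed sequence for each case: P(data | bowl A) = (5/6)(1/5)(4/4)(3/3)(2/2) = 1/6; P(data | bowl B) = (5/6)(1/5)(4/4)(3/3)(2/2) = 1/6; P(data | bowl C) = (7/11)(4/10)(6/9)(5/8)(4/7) = 2/33.
Multiplying each by its prior: 1/3 · 1/6 = 1/18, 1/3 · 1/6 = 1/18, 1/3 · 2/33 = 2/99; summing to 13/99.
Dividing through by the total gives posterior P(bowl A | data) = 11/26, P(bowl B | data) = 11/26, P(bowl C | data) = 2/13.
The predictive probability is P(red next | data) = (1)(11/26) + (1)(11/26) + (1/2)(2/13) = 12/13.

0.9231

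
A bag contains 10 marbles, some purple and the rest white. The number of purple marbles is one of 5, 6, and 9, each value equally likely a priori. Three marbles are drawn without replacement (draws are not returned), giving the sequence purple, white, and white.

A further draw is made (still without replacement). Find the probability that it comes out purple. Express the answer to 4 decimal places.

Compute the likelihood of the observed sequence for each case: P(data | r = 5) = (5/10)(5/9)(4/8) = 5/36; P(data | r = 6) = (6/10)(4/9)(3/8) = 1/10; P(data | r = 9) = (9/10)(1/9)(0/8) = 0.
The prior-weighted likelihoods are 1/3 · 5/36 = 5/108, 1/3 · 1/10 = 1/30, 1/3 · 0 = 0; with total 43/540.
The posterior is then P(r = 5 | data) = 25/43, P(r = 6 | data) = 18/43, P(r = 9 | data) = 0.
Averaging over the posterior, P(purple next | data) = (4/7)(25/43) + (5/7)(18/43) = 190/301.

0.6312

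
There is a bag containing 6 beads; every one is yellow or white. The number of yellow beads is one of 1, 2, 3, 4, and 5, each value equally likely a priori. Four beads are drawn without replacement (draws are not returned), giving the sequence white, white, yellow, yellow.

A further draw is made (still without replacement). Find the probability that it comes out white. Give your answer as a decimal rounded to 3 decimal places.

The likelihood of the observed sequence under each hypothesis: P(data | r = 1) = (5/6)(4/5)(1/4)(0/3) = 0; P(data | r = 2) = (4/6)(3/5)(2/4)(1/3) = 1/15; P(data | r = 3) = (3/6)(2/5)(3/4)(2/3) = 1/10; P(data | r = 4) = (2/6)(1/5)(4/4)(3/3) = 1/15; P(data | r = 5) = (1/6)(0/5) = 0.
Multiplying each by its prior: 1/5 · 0 = 0, 1/5 · 1/15 = 1/75, 1/5 · 1/10 = 1/50, 1/5 · 1/15 = 1/75, 1/5 · 0 = 0; these sum to 7/150.
Normalising, the posterior is P(r = 1 | data) = 0, P(r = 2 | data) = 2/7, P(r = 3 | data) = 3/7, P(r = 4 | data) = 2/7, P(r = 5 | data) = 0.
The predictive probability is P(white next | data) = (1)(2/7) + (1/2)(3/7) + (0)(2/7) = 1/2.

0.500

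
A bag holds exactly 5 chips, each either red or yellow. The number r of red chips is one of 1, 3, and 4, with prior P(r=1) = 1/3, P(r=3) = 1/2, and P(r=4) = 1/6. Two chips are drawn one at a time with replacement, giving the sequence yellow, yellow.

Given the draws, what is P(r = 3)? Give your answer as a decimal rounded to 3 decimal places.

0.267

For each hypothesis, P(data | H) works out to: P(data | r = 1) = (4/5)(4/5) = 16/25; P(data | r = 3) = (2/5)(2/5) = 4/25; P(data | r = 4) = (1/5)(1/5) = 1/25.
Weighting by the prior gives 1/3 · 16/25 = 16/75, 1/2 · 4/25 = 2/25, 1/6 · 1/25 = 1/150; with total 3/10.
Therefore the posterior P(r = 3 | data) = (2/25) / (3/10) = 4/15.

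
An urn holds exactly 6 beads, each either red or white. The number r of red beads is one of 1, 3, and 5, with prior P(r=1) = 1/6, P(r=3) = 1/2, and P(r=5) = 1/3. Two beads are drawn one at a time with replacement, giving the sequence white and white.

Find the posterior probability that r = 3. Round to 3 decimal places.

0.500

Compute the likelihood of the observed sequence for each case: P(data | r = 1) = (5/6)(5/6) = 25/36; P(data | r = 3) = (3/6)(3/6) = 1/4; P(data | r = 5) = (1/6)(1/6) = 1/36.
The prior-weighted likelihoods are 1/6 · 25/36 = 25/216, 1/2 · 1/4 = 1/8, 1/3 · 1/36 = 1/108; these sum to 1/4.
Therefore the posterior P(r = 3 | data) = (1/8) / (1/4) = 1/2.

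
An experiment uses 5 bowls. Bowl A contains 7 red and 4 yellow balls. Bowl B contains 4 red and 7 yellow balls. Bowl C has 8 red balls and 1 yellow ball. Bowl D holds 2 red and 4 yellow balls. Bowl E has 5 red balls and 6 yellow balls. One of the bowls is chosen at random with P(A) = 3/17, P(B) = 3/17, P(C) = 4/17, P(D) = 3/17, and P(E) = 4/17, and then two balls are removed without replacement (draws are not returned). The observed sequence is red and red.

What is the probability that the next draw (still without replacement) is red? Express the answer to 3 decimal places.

The likelihood of the observed sequence under each hypothesis: P(data | bowl A) = (7/11)(6/10) = 21/55; P(data | bowl B) = (4/11)(3/10) = 6/55; P(data | bowl C) = (8/9)(7/8) = 7/9; P(data | bowl D) = (2/6)(1/5) = 1/15; P(data | bowl E) = (5/11)(4/10) = 2/11.
Multiplying each by its prior: 3/17 · 21/55 = 63/935, 3/17 · 6/55 = 18/935, 4/17 · 7/9 = 28/153, 3/17 · 1/15 = 1/85, 4/17 · 2/11 = 8/187; these sum to 248/765.
Dividing through by the total gives posterior P(bowl A | data) = 0.20784, P(bowl B | data) = 0.059384, P(bowl C | data) = 0.56452, P(bowl D | data) = 0.03629, P(bowl E | data) = 0.13196.
So P(red next | data) = Σ P(red next | H) P(H | data) = (5/9)(0.20784) + (2/9)(0.059384) + (6/7)(0.56452) + (0)(0.03629) + (1/3)(0.13196) = 0.65652.

0.657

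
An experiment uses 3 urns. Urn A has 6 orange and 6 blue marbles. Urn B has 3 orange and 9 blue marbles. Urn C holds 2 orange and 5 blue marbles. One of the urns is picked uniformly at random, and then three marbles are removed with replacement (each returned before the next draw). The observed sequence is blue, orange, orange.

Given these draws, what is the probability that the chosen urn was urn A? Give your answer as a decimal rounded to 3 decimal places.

For each hypothesis, P(data | H) works out to: P(data | urn A) = (6/12)(6/12)(6/12) = 0.125; P(data | urn B) = (9/12)(3/12)(3/12) = 0.046875; P(data | urn C) = (5/7)(2/7)(2/7) = 0.058309.
Weighting by the prior gives 1/3 · 0.125 = 0.041667, 1/3 · 0.046875 = 0.015625, 1/3 · 0.058309 = 0.019436; with total 0.076728.
Hence P(urn A | data) = (0.041667) / (0.076728) = 0.54304.

0.543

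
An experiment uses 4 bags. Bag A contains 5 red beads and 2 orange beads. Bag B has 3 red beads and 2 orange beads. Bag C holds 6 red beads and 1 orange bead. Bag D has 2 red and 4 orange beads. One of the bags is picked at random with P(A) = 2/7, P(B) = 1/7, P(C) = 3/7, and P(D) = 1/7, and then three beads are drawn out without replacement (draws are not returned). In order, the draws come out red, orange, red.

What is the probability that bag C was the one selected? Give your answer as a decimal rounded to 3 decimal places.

0.398

Under each hypothesis, the probability of the observed sequence is: P(data | bag A) = (5/7)(2/6)(4/5) = 4/21; P(data | bag B) = (3/5)(2/4)(2/3) = 1/5; P(data | bag C) = (6/7)(1/6)(5/5) = 1/7; P(data | bag D) = (2/6)(4/5)(1/4) = 1/15.
Weighting by the prior gives 2/7 · 4/21 = 8/147, 1/7 · 1/5 = 1/35, 3/7 · 1/7 = 3/49, 1/7 · 1/15 = 1/105; summing to 113/735.
By Bayes' rule, P(bag C | data) = (3/49) / (113/735) = 45/113.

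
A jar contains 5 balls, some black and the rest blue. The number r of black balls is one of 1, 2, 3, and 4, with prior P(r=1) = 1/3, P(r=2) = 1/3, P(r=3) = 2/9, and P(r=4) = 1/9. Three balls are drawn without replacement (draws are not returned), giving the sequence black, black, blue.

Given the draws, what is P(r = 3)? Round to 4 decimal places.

0.4444

The likelihood of the observed sequence under each hypothesis: P(data | r = 1) = (1/5)(0/4) = 0; P(data | r = 2) = (2/5)(1/4)(3/3) = 1/10; P(data | r = 3) = (3/5)(2/4)(2/3) = 1/5; P(data | r = 4) = (4/5)(3/4)(1/3) = 1/5.
The prior-weighted likelihoods are 1/3 · 0 = 0, 1/3 · 1/10 = 1/30, 2/9 · 1/5 = 2/45, 1/9 · 1/5 = 1/45; these sum to 1/10.
By Bayes' rule, P(r = 3 | data) = (2/45) / (1/10) = 4/9.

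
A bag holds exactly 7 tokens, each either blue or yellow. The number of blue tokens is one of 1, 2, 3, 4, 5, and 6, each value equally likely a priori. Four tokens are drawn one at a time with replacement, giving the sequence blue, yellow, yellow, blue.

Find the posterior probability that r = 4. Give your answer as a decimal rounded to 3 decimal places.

0.257

For each hypothesis, P(data | H) works out to: P(data | r = 1) = (1/7)(6/7)(6/7)(1/7) = 0.014994; P(data | r = 2) = (2/7)(5/7)(5/7)(2/7) = 0.041649; P(data | r = 3) = (3/7)(4/7)(4/7)(3/7) = 0.059975; P(data | r = 4) = (4/7)(3/7)(3/7)(4/7) = 0.059975; P(data | r = 5) = (5/7)(2/7)(2/7)(5/7) = 0.041649; P(data | r = 6) = (6/7)(1/7)(1/7)(6/7) = 0.014994.
The prior-weighted likelihoods are 1/6 · 0.014994 = 0.002499, 1/6 · 0.041649 = 0.0069416, 1/6 · 0.059975 = 0.0099958, 1/6 · 0.059975 = 0.0099958, 1/6 · 0.041649 = 0.0069416, 1/6 · 0.014994 = 0.002499; with total 0.038873.
Hence P(r = 4 | data) = (0.0099958) / (0.038873) = 0.25714.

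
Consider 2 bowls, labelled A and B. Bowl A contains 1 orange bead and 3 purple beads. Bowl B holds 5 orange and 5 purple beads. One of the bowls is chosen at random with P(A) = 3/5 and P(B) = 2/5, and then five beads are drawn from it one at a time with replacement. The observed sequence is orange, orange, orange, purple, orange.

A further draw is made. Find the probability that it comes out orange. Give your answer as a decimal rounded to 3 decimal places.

0.469

Under each hypothesis, the probability of the observed sequence is: P(data | bowl A) = (1/4)(1/4)(1/4)(3/4)(1/4) = 0.0029297; P(data | bowl B) = (5/10)(5/10)(5/10)(5/10)(5/10) = 0.03125.
Multiplying each by its prior: 3/5 · 0.0029297 = 0.0017578, 2/5 · 0.03125 = 0.0125; these sum to 0.014258.
The posterior is then P(bowl A | data) = 0.12329, P(bowl B | data) = 0.87671.
So P(orange next | data) = Σ P(orange next | H) P(H | data) = (1/4)(0.12329) + (1/2)(0.87671) = 0.46918.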